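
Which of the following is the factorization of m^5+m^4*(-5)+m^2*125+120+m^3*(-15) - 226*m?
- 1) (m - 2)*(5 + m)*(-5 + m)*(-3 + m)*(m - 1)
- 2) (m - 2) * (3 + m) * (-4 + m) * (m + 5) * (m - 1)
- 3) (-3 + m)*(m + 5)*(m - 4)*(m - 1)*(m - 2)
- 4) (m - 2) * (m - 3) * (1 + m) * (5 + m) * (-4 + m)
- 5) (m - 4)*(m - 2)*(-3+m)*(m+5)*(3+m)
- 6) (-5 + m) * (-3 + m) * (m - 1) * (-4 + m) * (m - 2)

We need to factor m^5+m^4*(-5)+m^2*125+120+m^3*(-15) - 226*m.
The factored form is (-3 + m)*(m + 5)*(m - 4)*(m - 1)*(m - 2).
3) (-3 + m)*(m + 5)*(m - 4)*(m - 1)*(m - 2)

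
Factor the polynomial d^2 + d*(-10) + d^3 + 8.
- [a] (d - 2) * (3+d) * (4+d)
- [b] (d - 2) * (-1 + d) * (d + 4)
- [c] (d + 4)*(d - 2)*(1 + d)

We need to factor d^2 + d*(-10) + d^3 + 8.
The factored form is (d - 2) * (-1 + d) * (d + 4).
b) (d - 2) * (-1 + d) * (d + 4)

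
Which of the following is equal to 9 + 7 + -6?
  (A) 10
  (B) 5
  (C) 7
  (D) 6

First: 9 + 7 = 16
Then: 16 + -6 = 10
A) 10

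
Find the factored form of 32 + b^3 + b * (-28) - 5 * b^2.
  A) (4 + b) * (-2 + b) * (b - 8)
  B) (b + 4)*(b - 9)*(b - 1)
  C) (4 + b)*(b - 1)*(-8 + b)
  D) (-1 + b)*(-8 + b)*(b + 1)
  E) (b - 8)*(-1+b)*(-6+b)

We need to factor 32 + b^3 + b * (-28) - 5 * b^2.
The factored form is (4 + b)*(b - 1)*(-8 + b).
C) (4 + b)*(b - 1)*(-8 + b)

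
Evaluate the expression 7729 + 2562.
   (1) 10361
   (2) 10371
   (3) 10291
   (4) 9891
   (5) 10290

7729 + 2562 = 10291
3) 10291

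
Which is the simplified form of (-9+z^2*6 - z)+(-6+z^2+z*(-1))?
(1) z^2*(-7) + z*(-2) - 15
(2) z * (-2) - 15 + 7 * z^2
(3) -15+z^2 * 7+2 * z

Adding the polynomials and combining like terms:
(-9 + z^2*6 - z) + (-6 + z^2 + z*(-1))
= z * (-2) - 15 + 7 * z^2
2) z * (-2) - 15 + 7 * z^2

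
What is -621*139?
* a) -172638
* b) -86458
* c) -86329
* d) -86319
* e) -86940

-621 * 139 = -86319
d) -86319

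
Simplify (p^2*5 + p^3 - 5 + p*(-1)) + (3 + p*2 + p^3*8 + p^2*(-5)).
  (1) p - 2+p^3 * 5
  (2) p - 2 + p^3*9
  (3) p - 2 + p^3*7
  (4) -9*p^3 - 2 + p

Adding the polynomials and combining like terms:
(p^2*5 + p^3 - 5 + p*(-1)) + (3 + p*2 + p^3*8 + p^2*(-5))
= p - 2 + p^3*9
2) p - 2 + p^3*9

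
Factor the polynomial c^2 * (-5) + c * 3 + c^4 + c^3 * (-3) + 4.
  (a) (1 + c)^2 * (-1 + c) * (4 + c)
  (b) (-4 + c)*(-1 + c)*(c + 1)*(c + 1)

We need to factor c^2 * (-5) + c * 3 + c^4 + c^3 * (-3) + 4.
The factored form is (-4 + c)*(-1 + c)*(c + 1)*(c + 1).
b) (-4 + c)*(-1 + c)*(c + 1)*(c + 1)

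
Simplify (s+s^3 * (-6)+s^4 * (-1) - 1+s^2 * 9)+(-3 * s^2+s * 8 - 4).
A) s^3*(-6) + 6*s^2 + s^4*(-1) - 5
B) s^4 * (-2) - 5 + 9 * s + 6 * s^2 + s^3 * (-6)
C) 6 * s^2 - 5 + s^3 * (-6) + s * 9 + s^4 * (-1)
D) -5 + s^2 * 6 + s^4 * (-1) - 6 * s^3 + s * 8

Adding the polynomials and combining like terms:
(s + s^3*(-6) + s^4*(-1) - 1 + s^2*9) + (-3*s^2 + s*8 - 4)
= 6 * s^2 - 5 + s^3 * (-6) + s * 9 + s^4 * (-1)
C) 6 * s^2 - 5 + s^3 * (-6) + s * 9 + s^4 * (-1)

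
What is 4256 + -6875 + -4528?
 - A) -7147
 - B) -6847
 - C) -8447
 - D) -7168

First: 4256 + -6875 = -2619
Then: -2619 + -4528 = -7147
A) -7147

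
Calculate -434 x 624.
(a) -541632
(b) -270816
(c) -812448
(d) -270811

-434 * 624 = -270816
b) -270816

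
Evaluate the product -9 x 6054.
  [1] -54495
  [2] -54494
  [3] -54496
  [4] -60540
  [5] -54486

-9 * 6054 = -54486
5) -54486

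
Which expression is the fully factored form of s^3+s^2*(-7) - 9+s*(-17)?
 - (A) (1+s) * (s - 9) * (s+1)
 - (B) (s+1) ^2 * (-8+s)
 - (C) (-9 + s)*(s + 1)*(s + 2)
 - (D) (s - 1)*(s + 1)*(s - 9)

We need to factor s^3+s^2*(-7) - 9+s*(-17).
The factored form is (1+s) * (s - 9) * (s+1).
A) (1+s) * (s - 9) * (s+1)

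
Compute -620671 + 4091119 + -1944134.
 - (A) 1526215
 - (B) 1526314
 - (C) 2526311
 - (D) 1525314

First: -620671 + 4091119 = 3470448
Then: 3470448 + -1944134 = 1526314
B) 1526314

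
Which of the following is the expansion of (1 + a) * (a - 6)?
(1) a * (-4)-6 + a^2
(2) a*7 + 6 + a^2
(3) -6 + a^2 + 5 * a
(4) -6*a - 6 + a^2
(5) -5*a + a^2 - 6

Expanding (1 + a) * (a - 6):
= -5*a + a^2 - 6
5) -5*a + a^2 - 6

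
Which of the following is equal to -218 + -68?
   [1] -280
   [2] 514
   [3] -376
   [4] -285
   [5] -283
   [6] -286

-218 + -68 = -286
6) -286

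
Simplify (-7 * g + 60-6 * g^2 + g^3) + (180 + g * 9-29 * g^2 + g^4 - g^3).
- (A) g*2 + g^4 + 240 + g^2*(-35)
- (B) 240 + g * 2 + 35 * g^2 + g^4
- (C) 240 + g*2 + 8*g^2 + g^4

Adding the polynomials and combining like terms:
(-7*g + 60 - 6*g^2 + g^3) + (180 + g*9 - 29*g^2 + g^4 - g^3)
= g*2 + g^4 + 240 + g^2*(-35)
A) g*2 + g^4 + 240 + g^2*(-35)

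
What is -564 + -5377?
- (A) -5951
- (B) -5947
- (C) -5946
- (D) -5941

-564 + -5377 = -5941
D) -5941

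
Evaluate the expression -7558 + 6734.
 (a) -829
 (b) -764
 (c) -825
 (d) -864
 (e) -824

-7558 + 6734 = -824
e) -824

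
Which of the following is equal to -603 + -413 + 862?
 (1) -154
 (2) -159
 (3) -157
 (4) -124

First: -603 + -413 = -1016
Then: -1016 + 862 = -154
1) -154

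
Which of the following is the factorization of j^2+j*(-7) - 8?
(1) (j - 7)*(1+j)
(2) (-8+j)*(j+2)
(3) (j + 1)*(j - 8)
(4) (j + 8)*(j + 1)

We need to factor j^2+j*(-7) - 8.
The factored form is (j + 1)*(j - 8).
3) (j + 1)*(j - 8)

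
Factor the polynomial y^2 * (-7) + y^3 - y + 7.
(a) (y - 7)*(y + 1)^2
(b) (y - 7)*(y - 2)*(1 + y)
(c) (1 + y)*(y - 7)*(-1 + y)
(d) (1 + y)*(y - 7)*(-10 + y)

We need to factor y^2 * (-7) + y^3 - y + 7.
The factored form is (1 + y)*(y - 7)*(-1 + y).
c) (1 + y)*(y - 7)*(-1 + y)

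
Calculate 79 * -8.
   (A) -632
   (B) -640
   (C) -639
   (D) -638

79 * -8 = -632
A) -632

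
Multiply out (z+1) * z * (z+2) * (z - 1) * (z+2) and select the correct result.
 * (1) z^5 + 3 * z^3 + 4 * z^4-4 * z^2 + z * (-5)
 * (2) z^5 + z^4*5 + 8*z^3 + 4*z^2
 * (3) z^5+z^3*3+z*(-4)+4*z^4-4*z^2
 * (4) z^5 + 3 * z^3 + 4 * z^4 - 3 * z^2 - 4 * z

Expanding (z+1) * z * (z+2) * (z - 1) * (z+2):
= z^5+z^3*3+z*(-4)+4*z^4-4*z^2
3) z^5+z^3*3+z*(-4)+4*z^4-4*z^2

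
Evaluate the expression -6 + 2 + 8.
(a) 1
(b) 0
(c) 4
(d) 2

First: -6 + 2 = -4
Then: -4 + 8 = 4
c) 4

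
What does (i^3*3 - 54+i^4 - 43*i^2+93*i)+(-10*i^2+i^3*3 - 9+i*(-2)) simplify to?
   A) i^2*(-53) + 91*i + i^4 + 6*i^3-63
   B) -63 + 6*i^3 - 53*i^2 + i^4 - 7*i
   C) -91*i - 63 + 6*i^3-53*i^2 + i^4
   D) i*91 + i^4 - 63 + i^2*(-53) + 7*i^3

Adding the polynomials and combining like terms:
(i^3*3 - 54 + i^4 - 43*i^2 + 93*i) + (-10*i^2 + i^3*3 - 9 + i*(-2))
= i^2*(-53) + 91*i + i^4 + 6*i^3-63
A) i^2*(-53) + 91*i + i^4 + 6*i^3-63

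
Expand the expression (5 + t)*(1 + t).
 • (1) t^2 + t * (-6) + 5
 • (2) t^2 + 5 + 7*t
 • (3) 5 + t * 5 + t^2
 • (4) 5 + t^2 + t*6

Expanding (5 + t)*(1 + t):
= 5 + t^2 + t*6
4) 5 + t^2 + t*6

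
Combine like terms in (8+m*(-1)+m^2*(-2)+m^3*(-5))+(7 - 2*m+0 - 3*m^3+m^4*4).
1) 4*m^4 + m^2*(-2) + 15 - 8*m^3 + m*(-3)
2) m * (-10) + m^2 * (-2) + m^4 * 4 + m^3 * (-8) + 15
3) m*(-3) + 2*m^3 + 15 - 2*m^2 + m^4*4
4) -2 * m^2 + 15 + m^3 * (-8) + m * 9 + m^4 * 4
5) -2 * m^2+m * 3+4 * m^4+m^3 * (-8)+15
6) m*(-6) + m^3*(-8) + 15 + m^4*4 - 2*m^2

Adding the polynomials and combining like terms:
(8 + m*(-1) + m^2*(-2) + m^3*(-5)) + (7 - 2*m + 0 - 3*m^3 + m^4*4)
= 4*m^4 + m^2*(-2) + 15 - 8*m^3 + m*(-3)
1) 4*m^4 + m^2*(-2) + 15 - 8*m^3 + m*(-3)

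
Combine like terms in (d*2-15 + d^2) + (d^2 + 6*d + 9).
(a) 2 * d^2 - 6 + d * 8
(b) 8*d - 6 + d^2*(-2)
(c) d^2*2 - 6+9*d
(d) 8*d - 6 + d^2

Adding the polynomials and combining like terms:
(d*2 - 15 + d^2) + (d^2 + 6*d + 9)
= 2 * d^2 - 6 + d * 8
a) 2 * d^2 - 6 + d * 8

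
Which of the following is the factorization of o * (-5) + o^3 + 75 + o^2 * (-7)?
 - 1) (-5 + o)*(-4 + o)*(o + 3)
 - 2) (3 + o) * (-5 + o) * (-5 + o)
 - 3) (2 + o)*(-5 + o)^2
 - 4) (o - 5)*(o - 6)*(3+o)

We need to factor o * (-5) + o^3 + 75 + o^2 * (-7).
The factored form is (3 + o) * (-5 + o) * (-5 + o).
2) (3 + o) * (-5 + o) * (-5 + o)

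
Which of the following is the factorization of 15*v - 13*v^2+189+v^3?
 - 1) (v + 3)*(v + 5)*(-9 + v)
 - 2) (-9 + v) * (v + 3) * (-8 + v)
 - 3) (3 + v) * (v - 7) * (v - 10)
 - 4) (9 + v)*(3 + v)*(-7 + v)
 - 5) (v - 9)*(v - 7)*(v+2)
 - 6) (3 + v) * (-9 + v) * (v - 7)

We need to factor 15*v - 13*v^2+189+v^3.
The factored form is (3 + v) * (-9 + v) * (v - 7).
6) (3 + v) * (-9 + v) * (v - 7)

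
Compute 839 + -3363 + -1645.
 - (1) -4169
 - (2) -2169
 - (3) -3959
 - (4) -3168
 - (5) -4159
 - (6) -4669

First: 839 + -3363 = -2524
Then: -2524 + -1645 = -4169
1) -4169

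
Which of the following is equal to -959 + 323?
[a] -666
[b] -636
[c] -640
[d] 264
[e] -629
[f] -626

-959 + 323 = -636
b) -636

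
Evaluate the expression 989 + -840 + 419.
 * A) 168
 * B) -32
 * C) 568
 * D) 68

First: 989 + -840 = 149
Then: 149 + 419 = 568
C) 568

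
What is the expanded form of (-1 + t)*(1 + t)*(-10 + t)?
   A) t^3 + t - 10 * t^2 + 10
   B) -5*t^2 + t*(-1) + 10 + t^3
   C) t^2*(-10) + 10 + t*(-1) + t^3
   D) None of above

Expanding (-1 + t)*(1 + t)*(-10 + t):
= t^2*(-10) + 10 + t*(-1) + t^3
C) t^2*(-10) + 10 + t*(-1) + t^3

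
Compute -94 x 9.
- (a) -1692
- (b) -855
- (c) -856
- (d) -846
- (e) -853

-94 * 9 = -846
d) -846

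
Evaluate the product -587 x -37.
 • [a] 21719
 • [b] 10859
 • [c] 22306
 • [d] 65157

-587 * -37 = 21719
a) 21719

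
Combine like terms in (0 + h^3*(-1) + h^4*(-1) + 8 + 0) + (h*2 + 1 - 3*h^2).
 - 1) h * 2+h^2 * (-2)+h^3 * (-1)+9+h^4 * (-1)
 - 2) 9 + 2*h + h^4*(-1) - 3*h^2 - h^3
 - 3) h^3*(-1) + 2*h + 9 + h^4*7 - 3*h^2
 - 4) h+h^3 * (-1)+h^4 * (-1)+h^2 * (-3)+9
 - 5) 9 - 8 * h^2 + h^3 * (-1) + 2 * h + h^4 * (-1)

Adding the polynomials and combining like terms:
(0 + h^3*(-1) + h^4*(-1) + 8 + 0) + (h*2 + 1 - 3*h^2)
= 9 + 2*h + h^4*(-1) - 3*h^2 - h^3
2) 9 + 2*h + h^4*(-1) - 3*h^2 - h^3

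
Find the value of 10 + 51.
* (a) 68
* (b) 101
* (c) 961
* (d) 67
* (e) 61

10 + 51 = 61
e) 61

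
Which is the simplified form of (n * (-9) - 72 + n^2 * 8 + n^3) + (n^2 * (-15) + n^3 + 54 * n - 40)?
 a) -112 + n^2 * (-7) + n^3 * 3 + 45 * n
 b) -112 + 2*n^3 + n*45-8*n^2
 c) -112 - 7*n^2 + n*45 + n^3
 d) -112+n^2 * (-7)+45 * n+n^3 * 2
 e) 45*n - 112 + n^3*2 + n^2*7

Adding the polynomials and combining like terms:
(n*(-9) - 72 + n^2*8 + n^3) + (n^2*(-15) + n^3 + 54*n - 40)
= -112+n^2 * (-7)+45 * n+n^3 * 2
d) -112+n^2 * (-7)+45 * n+n^3 * 2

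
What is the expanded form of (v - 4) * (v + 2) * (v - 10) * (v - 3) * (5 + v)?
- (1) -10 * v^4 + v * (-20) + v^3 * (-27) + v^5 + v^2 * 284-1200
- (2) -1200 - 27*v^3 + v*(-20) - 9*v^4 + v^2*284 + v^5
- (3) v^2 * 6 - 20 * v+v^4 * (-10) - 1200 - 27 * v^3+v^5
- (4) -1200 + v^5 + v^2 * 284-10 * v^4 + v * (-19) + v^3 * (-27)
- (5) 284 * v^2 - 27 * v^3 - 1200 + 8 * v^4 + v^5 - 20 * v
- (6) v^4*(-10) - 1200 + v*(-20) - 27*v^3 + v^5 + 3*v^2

Expanding (v - 4) * (v + 2) * (v - 10) * (v - 3) * (5 + v):
= -10 * v^4 + v * (-20) + v^3 * (-27) + v^5 + v^2 * 284-1200
1) -10 * v^4 + v * (-20) + v^3 * (-27) + v^5 + v^2 * 284-1200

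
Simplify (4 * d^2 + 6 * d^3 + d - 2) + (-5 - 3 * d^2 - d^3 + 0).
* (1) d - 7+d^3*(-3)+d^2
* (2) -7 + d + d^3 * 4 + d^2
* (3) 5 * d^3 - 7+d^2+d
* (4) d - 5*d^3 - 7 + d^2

Adding the polynomials and combining like terms:
(4*d^2 + 6*d^3 + d - 2) + (-5 - 3*d^2 - d^3 + 0)
= 5 * d^3 - 7+d^2+d
3) 5 * d^3 - 7+d^2+d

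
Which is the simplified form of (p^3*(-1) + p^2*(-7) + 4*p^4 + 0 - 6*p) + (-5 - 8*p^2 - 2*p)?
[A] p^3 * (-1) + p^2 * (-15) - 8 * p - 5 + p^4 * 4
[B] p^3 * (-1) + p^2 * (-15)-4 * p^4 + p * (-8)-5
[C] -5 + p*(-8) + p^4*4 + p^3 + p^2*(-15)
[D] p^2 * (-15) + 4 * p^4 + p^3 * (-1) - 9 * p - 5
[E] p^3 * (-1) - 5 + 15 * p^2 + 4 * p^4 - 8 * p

Adding the polynomials and combining like terms:
(p^3*(-1) + p^2*(-7) + 4*p^4 + 0 - 6*p) + (-5 - 8*p^2 - 2*p)
= p^3 * (-1) + p^2 * (-15) - 8 * p - 5 + p^4 * 4
A) p^3 * (-1) + p^2 * (-15) - 8 * p - 5 + p^4 * 4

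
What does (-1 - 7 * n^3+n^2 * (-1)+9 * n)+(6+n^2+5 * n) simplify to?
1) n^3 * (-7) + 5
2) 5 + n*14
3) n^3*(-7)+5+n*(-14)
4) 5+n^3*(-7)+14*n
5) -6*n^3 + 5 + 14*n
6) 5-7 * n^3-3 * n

Adding the polynomials and combining like terms:
(-1 - 7*n^3 + n^2*(-1) + 9*n) + (6 + n^2 + 5*n)
= 5+n^3*(-7)+14*n
4) 5+n^3*(-7)+14*n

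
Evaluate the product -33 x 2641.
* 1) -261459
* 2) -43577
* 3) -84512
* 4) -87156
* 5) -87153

-33 * 2641 = -87153
5) -87153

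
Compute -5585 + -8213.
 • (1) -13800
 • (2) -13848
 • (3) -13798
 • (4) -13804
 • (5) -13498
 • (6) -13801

-5585 + -8213 = -13798
3) -13798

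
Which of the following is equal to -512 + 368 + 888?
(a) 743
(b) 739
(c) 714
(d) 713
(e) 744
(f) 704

First: -512 + 368 = -144
Then: -144 + 888 = 744
e) 744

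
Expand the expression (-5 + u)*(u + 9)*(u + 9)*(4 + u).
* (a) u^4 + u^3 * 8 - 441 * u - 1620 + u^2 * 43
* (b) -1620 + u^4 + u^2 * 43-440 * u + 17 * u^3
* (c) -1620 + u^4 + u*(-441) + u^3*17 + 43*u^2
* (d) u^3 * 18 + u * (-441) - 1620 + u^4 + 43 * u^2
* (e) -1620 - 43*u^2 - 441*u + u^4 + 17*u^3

Expanding (-5 + u)*(u + 9)*(u + 9)*(4 + u):
= -1620 + u^4 + u*(-441) + u^3*17 + 43*u^2
c) -1620 + u^4 + u*(-441) + u^3*17 + 43*u^2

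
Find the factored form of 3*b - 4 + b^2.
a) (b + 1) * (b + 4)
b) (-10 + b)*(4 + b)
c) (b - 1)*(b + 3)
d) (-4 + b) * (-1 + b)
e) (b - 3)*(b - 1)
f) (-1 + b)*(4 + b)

We need to factor 3*b - 4 + b^2.
The factored form is (-1 + b)*(4 + b).
f) (-1 + b)*(4 + b)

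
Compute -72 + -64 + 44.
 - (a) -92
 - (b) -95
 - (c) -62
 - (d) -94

First: -72 + -64 = -136
Then: -136 + 44 = -92
a) -92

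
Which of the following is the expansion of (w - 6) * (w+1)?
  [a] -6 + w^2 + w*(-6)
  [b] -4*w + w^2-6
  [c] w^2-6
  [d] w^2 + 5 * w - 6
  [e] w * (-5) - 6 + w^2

Expanding (w - 6) * (w+1):
= w * (-5) - 6 + w^2
e) w * (-5) - 6 + w^2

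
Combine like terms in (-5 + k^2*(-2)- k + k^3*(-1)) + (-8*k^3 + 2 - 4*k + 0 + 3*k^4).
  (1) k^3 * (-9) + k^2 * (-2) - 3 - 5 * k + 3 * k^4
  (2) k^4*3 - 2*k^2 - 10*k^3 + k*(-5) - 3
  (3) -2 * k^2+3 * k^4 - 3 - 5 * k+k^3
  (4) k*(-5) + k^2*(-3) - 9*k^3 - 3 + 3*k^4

Adding the polynomials and combining like terms:
(-5 + k^2*(-2) - k + k^3*(-1)) + (-8*k^3 + 2 - 4*k + 0 + 3*k^4)
= k^3 * (-9) + k^2 * (-2) - 3 - 5 * k + 3 * k^4
1) k^3 * (-9) + k^2 * (-2) - 3 - 5 * k + 3 * k^4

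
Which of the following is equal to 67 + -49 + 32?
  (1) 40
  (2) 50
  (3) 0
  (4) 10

First: 67 + -49 = 18
Then: 18 + 32 = 50
2) 50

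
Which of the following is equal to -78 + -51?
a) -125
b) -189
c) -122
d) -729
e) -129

-78 + -51 = -129
e) -129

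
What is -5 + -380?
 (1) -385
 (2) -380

-5 + -380 = -385
1) -385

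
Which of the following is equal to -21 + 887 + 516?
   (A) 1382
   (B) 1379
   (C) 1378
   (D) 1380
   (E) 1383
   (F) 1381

First: -21 + 887 = 866
Then: 866 + 516 = 1382
A) 1382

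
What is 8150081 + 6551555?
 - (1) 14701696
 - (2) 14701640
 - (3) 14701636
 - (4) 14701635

8150081 + 6551555 = 14701636
3) 14701636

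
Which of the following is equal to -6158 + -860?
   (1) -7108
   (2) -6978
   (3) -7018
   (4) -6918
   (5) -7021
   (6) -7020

-6158 + -860 = -7018
3) -7018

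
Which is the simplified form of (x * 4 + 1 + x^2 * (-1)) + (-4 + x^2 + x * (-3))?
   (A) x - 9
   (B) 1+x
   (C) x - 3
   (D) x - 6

Adding the polynomials and combining like terms:
(x*4 + 1 + x^2*(-1)) + (-4 + x^2 + x*(-3))
= x - 3
C) x - 3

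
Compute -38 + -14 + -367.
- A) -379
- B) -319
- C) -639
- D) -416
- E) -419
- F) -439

First: -38 + -14 = -52
Then: -52 + -367 = -419
E) -419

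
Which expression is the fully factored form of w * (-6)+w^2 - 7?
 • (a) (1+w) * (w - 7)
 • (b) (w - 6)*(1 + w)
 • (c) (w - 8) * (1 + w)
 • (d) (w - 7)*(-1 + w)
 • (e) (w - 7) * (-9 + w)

We need to factor w * (-6)+w^2 - 7.
The factored form is (1+w) * (w - 7).
a) (1+w) * (w - 7)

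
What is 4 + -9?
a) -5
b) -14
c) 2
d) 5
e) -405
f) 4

4 + -9 = -5
a) -5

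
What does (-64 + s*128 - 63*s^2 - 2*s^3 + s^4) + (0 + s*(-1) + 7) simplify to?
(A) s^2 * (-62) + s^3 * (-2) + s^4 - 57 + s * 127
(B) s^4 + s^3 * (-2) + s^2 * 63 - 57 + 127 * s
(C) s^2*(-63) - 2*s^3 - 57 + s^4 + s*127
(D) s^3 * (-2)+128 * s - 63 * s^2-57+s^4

Adding the polynomials and combining like terms:
(-64 + s*128 - 63*s^2 - 2*s^3 + s^4) + (0 + s*(-1) + 7)
= s^2*(-63) - 2*s^3 - 57 + s^4 + s*127
C) s^2*(-63) - 2*s^3 - 57 + s^4 + s*127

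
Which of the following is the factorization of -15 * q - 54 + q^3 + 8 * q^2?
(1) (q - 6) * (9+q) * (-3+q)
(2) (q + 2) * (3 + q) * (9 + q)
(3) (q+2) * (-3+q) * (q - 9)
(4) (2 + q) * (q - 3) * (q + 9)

We need to factor -15 * q - 54 + q^3 + 8 * q^2.
The factored form is (2 + q) * (q - 3) * (q + 9).
4) (2 + q) * (q - 3) * (q + 9)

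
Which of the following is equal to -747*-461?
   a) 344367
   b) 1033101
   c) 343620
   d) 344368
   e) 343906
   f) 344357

-747 * -461 = 344367
a) 344367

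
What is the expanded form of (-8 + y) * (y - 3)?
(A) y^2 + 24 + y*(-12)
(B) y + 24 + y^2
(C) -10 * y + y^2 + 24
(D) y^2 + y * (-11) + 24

Expanding (-8 + y) * (y - 3):
= y^2 + y * (-11) + 24
D) y^2 + y * (-11) + 24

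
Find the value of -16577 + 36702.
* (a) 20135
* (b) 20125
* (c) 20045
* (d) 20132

-16577 + 36702 = 20125
b) 20125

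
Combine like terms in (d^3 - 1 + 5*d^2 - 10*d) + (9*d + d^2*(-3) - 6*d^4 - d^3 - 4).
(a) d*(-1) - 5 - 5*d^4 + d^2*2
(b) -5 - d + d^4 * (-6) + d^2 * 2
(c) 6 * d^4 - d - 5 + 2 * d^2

Adding the polynomials and combining like terms:
(d^3 - 1 + 5*d^2 - 10*d) + (9*d + d^2*(-3) - 6*d^4 - d^3 - 4)
= -5 - d + d^4 * (-6) + d^2 * 2
b) -5 - d + d^4 * (-6) + d^2 * 2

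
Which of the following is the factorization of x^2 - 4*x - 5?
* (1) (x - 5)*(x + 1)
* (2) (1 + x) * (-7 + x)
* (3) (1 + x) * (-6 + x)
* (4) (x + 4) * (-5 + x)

We need to factor x^2 - 4*x - 5.
The factored form is (x - 5)*(x + 1).
1) (x - 5)*(x + 1)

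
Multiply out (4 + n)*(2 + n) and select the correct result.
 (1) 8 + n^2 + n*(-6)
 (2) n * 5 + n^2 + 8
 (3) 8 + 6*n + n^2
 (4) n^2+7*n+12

Expanding (4 + n)*(2 + n):
= 8 + 6*n + n^2
3) 8 + 6*n + n^2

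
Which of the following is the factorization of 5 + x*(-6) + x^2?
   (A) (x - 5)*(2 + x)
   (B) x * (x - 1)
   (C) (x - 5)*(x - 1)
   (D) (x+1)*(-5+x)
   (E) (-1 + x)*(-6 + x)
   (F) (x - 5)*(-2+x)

We need to factor 5 + x*(-6) + x^2.
The factored form is (x - 5)*(x - 1).
C) (x - 5)*(x - 1)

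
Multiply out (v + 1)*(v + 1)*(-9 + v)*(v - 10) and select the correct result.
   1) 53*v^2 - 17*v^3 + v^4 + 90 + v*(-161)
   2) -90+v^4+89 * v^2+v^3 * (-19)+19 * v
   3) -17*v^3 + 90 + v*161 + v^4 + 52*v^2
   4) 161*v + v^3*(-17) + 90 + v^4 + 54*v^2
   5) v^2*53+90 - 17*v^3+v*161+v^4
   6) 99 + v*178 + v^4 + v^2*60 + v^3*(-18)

Expanding (v + 1)*(v + 1)*(-9 + v)*(v - 10):
= v^2*53+90 - 17*v^3+v*161+v^4
5) v^2*53+90 - 17*v^3+v*161+v^4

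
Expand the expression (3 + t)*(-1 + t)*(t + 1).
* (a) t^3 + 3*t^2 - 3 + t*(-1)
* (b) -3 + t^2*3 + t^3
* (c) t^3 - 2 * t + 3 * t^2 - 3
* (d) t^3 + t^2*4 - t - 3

Expanding (3 + t)*(-1 + t)*(t + 1):
= t^3 + 3*t^2 - 3 + t*(-1)
a) t^3 + 3*t^2 - 3 + t*(-1)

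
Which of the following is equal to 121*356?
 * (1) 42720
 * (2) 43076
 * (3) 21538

121 * 356 = 43076
2) 43076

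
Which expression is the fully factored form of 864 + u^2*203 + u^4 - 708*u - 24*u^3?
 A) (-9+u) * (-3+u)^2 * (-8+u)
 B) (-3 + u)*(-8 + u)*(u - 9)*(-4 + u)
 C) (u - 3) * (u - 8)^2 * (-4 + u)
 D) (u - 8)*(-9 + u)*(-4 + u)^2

We need to factor 864 + u^2*203 + u^4 - 708*u - 24*u^3.
The factored form is (-3 + u)*(-8 + u)*(u - 9)*(-4 + u).
B) (-3 + u)*(-8 + u)*(u - 9)*(-4 + u)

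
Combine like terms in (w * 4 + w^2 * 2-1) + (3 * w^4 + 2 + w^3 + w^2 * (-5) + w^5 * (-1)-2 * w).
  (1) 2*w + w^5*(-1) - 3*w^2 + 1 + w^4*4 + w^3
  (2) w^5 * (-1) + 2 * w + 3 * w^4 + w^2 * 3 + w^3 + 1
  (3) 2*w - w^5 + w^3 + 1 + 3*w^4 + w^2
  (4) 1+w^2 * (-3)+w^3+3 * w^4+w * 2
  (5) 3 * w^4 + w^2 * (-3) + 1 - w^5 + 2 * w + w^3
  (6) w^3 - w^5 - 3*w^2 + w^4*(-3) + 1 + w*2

Adding the polynomials and combining like terms:
(w*4 + w^2*2 - 1) + (3*w^4 + 2 + w^3 + w^2*(-5) + w^5*(-1) - 2*w)
= 3 * w^4 + w^2 * (-3) + 1 - w^5 + 2 * w + w^3
5) 3 * w^4 + w^2 * (-3) + 1 - w^5 + 2 * w + w^3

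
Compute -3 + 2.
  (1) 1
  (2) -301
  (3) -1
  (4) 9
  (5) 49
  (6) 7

-3 + 2 = -1
3) -1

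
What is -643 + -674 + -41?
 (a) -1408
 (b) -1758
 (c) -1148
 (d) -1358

First: -643 + -674 = -1317
Then: -1317 + -41 = -1358
d) -1358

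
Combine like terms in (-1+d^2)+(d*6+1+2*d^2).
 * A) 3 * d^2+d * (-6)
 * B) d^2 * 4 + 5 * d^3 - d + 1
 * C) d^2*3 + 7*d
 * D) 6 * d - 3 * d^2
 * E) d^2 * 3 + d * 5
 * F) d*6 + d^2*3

Adding the polynomials and combining like terms:
(-1 + d^2) + (d*6 + 1 + 2*d^2)
= d*6 + d^2*3
F) d*6 + d^2*3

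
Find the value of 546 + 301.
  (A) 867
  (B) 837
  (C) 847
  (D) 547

546 + 301 = 847
C) 847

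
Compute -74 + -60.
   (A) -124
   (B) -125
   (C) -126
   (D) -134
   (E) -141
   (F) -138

-74 + -60 = -134
D) -134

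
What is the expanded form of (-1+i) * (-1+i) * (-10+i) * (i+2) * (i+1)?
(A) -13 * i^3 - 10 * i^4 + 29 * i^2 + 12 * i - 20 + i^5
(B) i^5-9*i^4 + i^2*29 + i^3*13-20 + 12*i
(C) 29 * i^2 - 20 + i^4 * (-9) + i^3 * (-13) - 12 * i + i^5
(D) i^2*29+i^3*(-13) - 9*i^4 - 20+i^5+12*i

Expanding (-1+i) * (-1+i) * (-10+i) * (i+2) * (i+1):
= i^2*29+i^3*(-13) - 9*i^4 - 20+i^5+12*i
D) i^2*29+i^3*(-13) - 9*i^4 - 20+i^5+12*i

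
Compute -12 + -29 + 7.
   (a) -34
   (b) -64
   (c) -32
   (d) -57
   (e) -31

First: -12 + -29 = -41
Then: -41 + 7 = -34
a) -34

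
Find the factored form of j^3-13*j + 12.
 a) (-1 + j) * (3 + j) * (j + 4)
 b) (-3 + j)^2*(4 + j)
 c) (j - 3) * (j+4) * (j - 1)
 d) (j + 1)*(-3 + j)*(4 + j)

We need to factor j^3-13*j + 12.
The factored form is (j - 3) * (j+4) * (j - 1).
c) (j - 3) * (j+4) * (j - 1)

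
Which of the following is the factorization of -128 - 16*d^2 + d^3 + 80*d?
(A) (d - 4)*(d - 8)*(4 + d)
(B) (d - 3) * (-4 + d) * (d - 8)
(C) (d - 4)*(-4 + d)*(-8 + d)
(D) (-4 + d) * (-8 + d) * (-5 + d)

We need to factor -128 - 16*d^2 + d^3 + 80*d.
The factored form is (d - 4)*(-4 + d)*(-8 + d).
C) (d - 4)*(-4 + d)*(-8 + d)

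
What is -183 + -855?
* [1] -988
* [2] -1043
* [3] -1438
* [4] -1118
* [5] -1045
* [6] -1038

-183 + -855 = -1038
6) -1038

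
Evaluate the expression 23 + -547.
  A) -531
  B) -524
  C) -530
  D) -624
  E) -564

23 + -547 = -524
B) -524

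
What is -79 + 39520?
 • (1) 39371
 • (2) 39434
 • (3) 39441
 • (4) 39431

-79 + 39520 = 39441
3) 39441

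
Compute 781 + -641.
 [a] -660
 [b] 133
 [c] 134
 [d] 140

781 + -641 = 140
d) 140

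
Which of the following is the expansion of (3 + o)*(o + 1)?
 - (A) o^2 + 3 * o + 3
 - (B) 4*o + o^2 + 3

Expanding (3 + o)*(o + 1):
= 4*o + o^2 + 3
B) 4*o + o^2 + 3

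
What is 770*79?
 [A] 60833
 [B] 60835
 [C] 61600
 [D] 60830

770 * 79 = 60830
D) 60830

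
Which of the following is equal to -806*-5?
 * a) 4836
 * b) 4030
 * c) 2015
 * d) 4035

-806 * -5 = 4030
b) 4030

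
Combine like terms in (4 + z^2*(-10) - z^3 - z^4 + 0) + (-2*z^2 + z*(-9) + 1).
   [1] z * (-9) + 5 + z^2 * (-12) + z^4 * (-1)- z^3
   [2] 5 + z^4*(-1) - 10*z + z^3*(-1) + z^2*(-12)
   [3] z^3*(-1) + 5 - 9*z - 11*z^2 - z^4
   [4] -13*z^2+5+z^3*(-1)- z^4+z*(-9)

Adding the polynomials and combining like terms:
(4 + z^2*(-10) - z^3 - z^4 + 0) + (-2*z^2 + z*(-9) + 1)
= z * (-9) + 5 + z^2 * (-12) + z^4 * (-1)- z^3
1) z * (-9) + 5 + z^2 * (-12) + z^4 * (-1)- z^3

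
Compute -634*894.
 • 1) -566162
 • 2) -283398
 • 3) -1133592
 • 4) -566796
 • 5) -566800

-634 * 894 = -566796
4) -566796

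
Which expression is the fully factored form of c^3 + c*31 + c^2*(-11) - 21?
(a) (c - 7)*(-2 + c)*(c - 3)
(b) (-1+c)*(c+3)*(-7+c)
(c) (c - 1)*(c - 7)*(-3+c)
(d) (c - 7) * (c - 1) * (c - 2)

We need to factor c^3 + c*31 + c^2*(-11) - 21.
The factored form is (c - 1)*(c - 7)*(-3+c).
c) (c - 1)*(c - 7)*(-3+c)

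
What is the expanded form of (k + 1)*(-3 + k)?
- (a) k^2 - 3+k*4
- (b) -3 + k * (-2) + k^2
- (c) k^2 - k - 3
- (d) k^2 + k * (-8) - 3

Expanding (k + 1)*(-3 + k):
= -3 + k * (-2) + k^2
b) -3 + k * (-2) + k^2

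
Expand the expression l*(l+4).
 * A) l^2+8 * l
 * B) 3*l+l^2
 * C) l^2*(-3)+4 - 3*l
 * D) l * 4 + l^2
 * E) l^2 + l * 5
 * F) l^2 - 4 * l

Expanding l*(l+4):
= l * 4 + l^2
D) l * 4 + l^2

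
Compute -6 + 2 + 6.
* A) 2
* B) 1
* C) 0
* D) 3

First: -6 + 2 = -4
Then: -4 + 6 = 2
A) 2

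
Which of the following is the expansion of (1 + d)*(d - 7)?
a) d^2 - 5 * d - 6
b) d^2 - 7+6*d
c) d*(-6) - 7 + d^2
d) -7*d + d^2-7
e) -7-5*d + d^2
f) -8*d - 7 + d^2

Expanding (1 + d)*(d - 7):
= d*(-6) - 7 + d^2
c) d*(-6) - 7 + d^2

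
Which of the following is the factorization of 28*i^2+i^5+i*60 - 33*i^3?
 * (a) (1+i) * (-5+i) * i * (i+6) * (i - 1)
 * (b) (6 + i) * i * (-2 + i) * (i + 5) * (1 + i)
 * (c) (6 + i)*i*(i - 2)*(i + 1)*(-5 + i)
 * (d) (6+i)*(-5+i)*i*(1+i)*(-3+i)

We need to factor 28*i^2+i^5+i*60 - 33*i^3.
The factored form is (6 + i)*i*(i - 2)*(i + 1)*(-5 + i).
c) (6 + i)*i*(i - 2)*(i + 1)*(-5 + i)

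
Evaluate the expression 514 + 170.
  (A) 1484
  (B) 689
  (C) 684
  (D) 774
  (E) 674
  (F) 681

514 + 170 = 684
C) 684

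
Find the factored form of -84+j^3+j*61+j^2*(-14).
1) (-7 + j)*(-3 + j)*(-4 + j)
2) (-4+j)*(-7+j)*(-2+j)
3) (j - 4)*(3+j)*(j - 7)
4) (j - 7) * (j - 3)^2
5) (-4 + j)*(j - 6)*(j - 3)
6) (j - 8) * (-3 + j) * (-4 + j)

We need to factor -84+j^3+j*61+j^2*(-14).
The factored form is (-7 + j)*(-3 + j)*(-4 + j).
1) (-7 + j)*(-3 + j)*(-4 + j)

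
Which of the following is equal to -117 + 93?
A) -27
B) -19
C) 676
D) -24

-117 + 93 = -24
D) -24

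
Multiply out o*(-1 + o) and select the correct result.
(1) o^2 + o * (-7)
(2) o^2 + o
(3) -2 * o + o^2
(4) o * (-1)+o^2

Expanding o*(-1 + o):
= o * (-1)+o^2
4) o * (-1)+o^2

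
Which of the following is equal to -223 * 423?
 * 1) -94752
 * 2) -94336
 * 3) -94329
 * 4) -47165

-223 * 423 = -94329
3) -94329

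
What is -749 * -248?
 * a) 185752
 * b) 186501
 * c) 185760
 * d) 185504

-749 * -248 = 185752
a) 185752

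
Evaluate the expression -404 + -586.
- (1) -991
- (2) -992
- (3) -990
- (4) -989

-404 + -586 = -990
3) -990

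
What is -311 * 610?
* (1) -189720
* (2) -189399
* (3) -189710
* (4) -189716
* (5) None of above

-311 * 610 = -189710
3) -189710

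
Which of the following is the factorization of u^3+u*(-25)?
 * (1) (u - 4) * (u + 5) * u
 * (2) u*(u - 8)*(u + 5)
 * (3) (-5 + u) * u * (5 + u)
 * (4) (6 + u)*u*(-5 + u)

We need to factor u^3+u*(-25).
The factored form is (-5 + u) * u * (5 + u).
3) (-5 + u) * u * (5 + u)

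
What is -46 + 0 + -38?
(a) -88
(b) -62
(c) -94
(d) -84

First: -46 + 0 = -46
Then: -46 + -38 = -84
d) -84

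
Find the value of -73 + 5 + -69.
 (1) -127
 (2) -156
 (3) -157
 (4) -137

First: -73 + 5 = -68
Then: -68 + -69 = -137
4) -137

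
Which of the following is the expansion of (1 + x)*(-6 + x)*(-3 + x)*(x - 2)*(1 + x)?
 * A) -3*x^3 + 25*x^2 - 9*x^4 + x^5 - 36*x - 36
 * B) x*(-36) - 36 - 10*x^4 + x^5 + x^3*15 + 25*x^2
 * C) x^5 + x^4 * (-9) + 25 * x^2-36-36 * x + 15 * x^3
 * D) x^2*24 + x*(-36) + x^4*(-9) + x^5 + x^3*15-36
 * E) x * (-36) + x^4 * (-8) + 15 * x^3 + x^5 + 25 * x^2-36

Expanding (1 + x)*(-6 + x)*(-3 + x)*(x - 2)*(1 + x):
= x^5 + x^4 * (-9) + 25 * x^2-36-36 * x + 15 * x^3
C) x^5 + x^4 * (-9) + 25 * x^2-36-36 * x + 15 * x^3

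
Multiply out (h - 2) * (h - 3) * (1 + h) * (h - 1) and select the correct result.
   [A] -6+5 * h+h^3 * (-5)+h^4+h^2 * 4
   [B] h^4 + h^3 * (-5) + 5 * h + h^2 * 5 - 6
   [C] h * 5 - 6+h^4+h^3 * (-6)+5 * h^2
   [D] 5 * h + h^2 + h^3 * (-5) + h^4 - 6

Expanding (h - 2) * (h - 3) * (1 + h) * (h - 1):
= h^4 + h^3 * (-5) + 5 * h + h^2 * 5 - 6
B) h^4 + h^3 * (-5) + 5 * h + h^2 * 5 - 6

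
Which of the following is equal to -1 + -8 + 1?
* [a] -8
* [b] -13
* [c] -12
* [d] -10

First: -1 + -8 = -9
Then: -9 + 1 = -8
a) -8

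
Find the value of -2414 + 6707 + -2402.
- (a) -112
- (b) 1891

First: -2414 + 6707 = 4293
Then: 4293 + -2402 = 1891
b) 1891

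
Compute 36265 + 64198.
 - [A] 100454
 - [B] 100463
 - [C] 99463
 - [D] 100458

36265 + 64198 = 100463
B) 100463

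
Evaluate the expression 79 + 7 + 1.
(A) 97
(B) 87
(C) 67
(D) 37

First: 79 + 7 = 86
Then: 86 + 1 = 87
B) 87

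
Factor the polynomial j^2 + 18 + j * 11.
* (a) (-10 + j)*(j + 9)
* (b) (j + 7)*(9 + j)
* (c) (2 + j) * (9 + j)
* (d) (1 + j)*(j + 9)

We need to factor j^2 + 18 + j * 11.
The factored form is (2 + j) * (9 + j).
c) (2 + j) * (9 + j)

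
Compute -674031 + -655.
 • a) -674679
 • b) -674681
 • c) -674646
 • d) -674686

-674031 + -655 = -674686
d) -674686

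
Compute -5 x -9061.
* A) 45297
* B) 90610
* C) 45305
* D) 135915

-5 * -9061 = 45305
C) 45305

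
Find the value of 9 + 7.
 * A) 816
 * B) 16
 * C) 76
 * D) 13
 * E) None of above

9 + 7 = 16
B) 16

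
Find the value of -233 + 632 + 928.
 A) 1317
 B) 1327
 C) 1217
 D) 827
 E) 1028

First: -233 + 632 = 399
Then: 399 + 928 = 1327
B) 1327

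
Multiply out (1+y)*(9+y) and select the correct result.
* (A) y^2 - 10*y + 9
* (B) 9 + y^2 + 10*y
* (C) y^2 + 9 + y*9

Expanding (1+y)*(9+y):
= 9 + y^2 + 10*y
B) 9 + y^2 + 10*y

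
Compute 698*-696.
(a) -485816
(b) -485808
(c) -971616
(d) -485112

698 * -696 = -485808
b) -485808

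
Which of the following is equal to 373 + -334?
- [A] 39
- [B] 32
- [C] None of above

373 + -334 = 39
A) 39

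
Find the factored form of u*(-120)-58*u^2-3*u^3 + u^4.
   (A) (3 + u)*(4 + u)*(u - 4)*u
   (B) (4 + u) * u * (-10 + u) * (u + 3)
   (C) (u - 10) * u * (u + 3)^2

We need to factor u*(-120)-58*u^2-3*u^3 + u^4.
The factored form is (4 + u) * u * (-10 + u) * (u + 3).
B) (4 + u) * u * (-10 + u) * (u + 3)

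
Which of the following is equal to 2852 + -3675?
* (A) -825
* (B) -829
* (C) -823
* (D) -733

2852 + -3675 = -823
C) -823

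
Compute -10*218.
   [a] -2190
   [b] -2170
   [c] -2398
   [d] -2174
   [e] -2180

-10 * 218 = -2180
e) -2180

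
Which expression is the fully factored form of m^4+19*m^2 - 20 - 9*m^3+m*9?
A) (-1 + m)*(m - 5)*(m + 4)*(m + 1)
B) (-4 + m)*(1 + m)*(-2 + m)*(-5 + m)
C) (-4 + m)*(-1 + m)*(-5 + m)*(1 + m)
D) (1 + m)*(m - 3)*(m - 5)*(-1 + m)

We need to factor m^4+19*m^2 - 20 - 9*m^3+m*9.
The factored form is (-4 + m)*(-1 + m)*(-5 + m)*(1 + m).
C) (-4 + m)*(-1 + m)*(-5 + m)*(1 + m)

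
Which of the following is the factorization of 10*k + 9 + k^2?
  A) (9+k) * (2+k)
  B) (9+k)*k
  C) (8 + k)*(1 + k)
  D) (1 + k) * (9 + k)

We need to factor 10*k + 9 + k^2.
The factored form is (1 + k) * (9 + k).
D) (1 + k) * (9 + k)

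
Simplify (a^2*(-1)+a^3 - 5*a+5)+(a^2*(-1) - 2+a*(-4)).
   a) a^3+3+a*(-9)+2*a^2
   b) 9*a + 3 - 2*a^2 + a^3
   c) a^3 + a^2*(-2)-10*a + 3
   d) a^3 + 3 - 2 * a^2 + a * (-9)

Adding the polynomials and combining like terms:
(a^2*(-1) + a^3 - 5*a + 5) + (a^2*(-1) - 2 + a*(-4))
= a^3 + 3 - 2 * a^2 + a * (-9)
d) a^3 + 3 - 2 * a^2 + a * (-9)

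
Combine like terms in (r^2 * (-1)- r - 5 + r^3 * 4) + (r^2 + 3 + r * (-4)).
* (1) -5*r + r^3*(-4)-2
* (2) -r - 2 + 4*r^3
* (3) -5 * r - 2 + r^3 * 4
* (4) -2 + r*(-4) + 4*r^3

Adding the polynomials and combining like terms:
(r^2*(-1) - r - 5 + r^3*4) + (r^2 + 3 + r*(-4))
= -5 * r - 2 + r^3 * 4
3) -5 * r - 2 + r^3 * 4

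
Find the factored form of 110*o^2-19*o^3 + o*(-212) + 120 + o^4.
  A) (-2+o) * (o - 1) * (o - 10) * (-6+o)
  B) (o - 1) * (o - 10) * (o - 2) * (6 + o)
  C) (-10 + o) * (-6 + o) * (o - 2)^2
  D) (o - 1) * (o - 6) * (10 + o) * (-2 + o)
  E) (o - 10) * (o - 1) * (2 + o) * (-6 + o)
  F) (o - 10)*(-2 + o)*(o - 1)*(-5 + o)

We need to factor 110*o^2-19*o^3 + o*(-212) + 120 + o^4.
The factored form is (-2+o) * (o - 1) * (o - 10) * (-6+o).
A) (-2+o) * (o - 1) * (o - 10) * (-6+o)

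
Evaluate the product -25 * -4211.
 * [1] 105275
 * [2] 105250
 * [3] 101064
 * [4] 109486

-25 * -4211 = 105275
1) 105275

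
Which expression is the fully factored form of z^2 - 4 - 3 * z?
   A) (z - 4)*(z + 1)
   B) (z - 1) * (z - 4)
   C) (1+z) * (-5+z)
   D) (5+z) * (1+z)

We need to factor z^2 - 4 - 3 * z.
The factored form is (z - 4)*(z + 1).
A) (z - 4)*(z + 1)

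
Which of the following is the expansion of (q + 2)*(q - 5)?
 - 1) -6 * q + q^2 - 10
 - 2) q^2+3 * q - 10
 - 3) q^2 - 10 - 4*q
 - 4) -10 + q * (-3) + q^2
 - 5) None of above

Expanding (q + 2)*(q - 5):
= -10 + q * (-3) + q^2
4) -10 + q * (-3) + q^2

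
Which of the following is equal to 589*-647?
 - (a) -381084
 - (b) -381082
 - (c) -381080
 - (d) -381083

589 * -647 = -381083
d) -381083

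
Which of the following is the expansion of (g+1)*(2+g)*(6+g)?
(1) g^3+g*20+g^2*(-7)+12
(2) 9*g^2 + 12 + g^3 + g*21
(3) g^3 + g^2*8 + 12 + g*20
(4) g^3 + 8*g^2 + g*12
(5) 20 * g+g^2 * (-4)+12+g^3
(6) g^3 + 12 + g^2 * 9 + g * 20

Expanding (g+1)*(2+g)*(6+g):
= g^3 + 12 + g^2 * 9 + g * 20
6) g^3 + 12 + g^2 * 9 + g * 20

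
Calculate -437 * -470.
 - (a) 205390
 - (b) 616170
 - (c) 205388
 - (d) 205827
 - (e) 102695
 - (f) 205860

-437 * -470 = 205390
a) 205390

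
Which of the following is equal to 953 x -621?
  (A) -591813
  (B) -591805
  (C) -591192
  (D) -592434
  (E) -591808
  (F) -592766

953 * -621 = -591813
A) -591813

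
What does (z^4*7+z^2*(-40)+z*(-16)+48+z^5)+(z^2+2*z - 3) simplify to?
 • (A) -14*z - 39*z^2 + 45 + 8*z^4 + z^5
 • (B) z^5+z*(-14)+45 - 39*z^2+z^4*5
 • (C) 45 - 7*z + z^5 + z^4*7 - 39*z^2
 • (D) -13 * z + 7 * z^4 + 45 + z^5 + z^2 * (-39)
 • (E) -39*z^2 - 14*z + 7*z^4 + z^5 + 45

Adding the polynomials and combining like terms:
(z^4*7 + z^2*(-40) + z*(-16) + 48 + z^5) + (z^2 + 2*z - 3)
= -39*z^2 - 14*z + 7*z^4 + z^5 + 45
E) -39*z^2 - 14*z + 7*z^4 + z^5 + 45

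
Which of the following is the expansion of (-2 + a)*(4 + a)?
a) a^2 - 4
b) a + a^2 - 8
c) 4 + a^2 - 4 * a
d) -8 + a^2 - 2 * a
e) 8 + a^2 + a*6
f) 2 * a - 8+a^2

Expanding (-2 + a)*(4 + a):
= 2 * a - 8+a^2
f) 2 * a - 8+a^2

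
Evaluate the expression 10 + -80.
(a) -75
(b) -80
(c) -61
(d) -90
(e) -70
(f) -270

10 + -80 = -70
e) -70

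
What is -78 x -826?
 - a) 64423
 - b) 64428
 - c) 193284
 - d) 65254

-78 * -826 = 64428
b) 64428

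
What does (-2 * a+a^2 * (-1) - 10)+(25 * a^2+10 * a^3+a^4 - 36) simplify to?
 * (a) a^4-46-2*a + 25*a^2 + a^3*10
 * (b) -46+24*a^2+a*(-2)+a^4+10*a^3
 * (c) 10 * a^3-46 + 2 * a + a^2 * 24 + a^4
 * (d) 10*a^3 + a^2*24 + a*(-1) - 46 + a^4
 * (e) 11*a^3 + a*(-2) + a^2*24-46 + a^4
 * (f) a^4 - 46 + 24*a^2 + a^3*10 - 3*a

Adding the polynomials and combining like terms:
(-2*a + a^2*(-1) - 10) + (25*a^2 + 10*a^3 + a^4 - 36)
= -46+24*a^2+a*(-2)+a^4+10*a^3
b) -46+24*a^2+a*(-2)+a^4+10*a^3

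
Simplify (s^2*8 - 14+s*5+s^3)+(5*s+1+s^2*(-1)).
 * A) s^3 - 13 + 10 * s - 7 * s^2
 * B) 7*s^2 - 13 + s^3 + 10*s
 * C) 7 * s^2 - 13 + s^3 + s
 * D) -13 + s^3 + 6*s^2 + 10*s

Adding the polynomials and combining like terms:
(s^2*8 - 14 + s*5 + s^3) + (5*s + 1 + s^2*(-1))
= 7*s^2 - 13 + s^3 + 10*s
B) 7*s^2 - 13 + s^3 + 10*s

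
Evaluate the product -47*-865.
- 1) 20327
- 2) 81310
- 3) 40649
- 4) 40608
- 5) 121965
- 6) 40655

-47 * -865 = 40655
6) 40655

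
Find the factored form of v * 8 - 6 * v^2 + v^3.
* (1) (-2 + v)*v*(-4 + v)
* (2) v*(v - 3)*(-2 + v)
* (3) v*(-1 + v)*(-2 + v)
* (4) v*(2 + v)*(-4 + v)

We need to factor v * 8 - 6 * v^2 + v^3.
The factored form is (-2 + v)*v*(-4 + v).
1) (-2 + v)*v*(-4 + v)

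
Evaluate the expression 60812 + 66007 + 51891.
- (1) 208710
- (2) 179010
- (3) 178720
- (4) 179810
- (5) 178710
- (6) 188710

First: 60812 + 66007 = 126819
Then: 126819 + 51891 = 178710
5) 178710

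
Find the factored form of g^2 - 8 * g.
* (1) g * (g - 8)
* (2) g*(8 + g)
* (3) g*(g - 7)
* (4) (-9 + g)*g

We need to factor g^2 - 8 * g.
The factored form is g * (g - 8).
1) g * (g - 8)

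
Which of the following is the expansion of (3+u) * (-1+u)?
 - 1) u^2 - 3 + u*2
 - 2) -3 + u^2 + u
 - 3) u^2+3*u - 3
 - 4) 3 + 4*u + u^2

Expanding (3+u) * (-1+u):
= u^2 - 3 + u*2
1) u^2 - 3 + u*2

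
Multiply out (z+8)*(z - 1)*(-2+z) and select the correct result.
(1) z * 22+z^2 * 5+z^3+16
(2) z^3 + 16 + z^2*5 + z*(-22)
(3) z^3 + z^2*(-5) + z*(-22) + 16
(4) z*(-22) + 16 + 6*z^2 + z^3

Expanding (z+8)*(z - 1)*(-2+z):
= z^3 + 16 + z^2*5 + z*(-22)
2) z^3 + 16 + z^2*5 + z*(-22)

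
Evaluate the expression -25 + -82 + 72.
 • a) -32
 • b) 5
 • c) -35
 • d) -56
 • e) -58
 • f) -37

First: -25 + -82 = -107
Then: -107 + 72 = -35
c) -35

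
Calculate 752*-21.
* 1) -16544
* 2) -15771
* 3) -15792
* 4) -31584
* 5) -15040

752 * -21 = -15792
3) -15792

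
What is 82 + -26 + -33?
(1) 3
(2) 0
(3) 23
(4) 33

First: 82 + -26 = 56
Then: 56 + -33 = 23
3) 23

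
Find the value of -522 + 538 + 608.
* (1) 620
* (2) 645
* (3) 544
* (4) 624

First: -522 + 538 = 16
Then: 16 + 608 = 624
4) 624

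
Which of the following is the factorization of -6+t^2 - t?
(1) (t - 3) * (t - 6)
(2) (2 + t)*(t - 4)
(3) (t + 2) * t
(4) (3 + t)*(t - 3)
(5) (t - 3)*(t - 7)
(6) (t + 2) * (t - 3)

We need to factor -6+t^2 - t.
The factored form is (t + 2) * (t - 3).
6) (t + 2) * (t - 3)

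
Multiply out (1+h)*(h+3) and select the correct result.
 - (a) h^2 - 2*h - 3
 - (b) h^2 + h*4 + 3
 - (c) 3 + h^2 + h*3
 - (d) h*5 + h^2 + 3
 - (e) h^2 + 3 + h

Expanding (1+h)*(h+3):
= h^2 + h*4 + 3
b) h^2 + h*4 + 3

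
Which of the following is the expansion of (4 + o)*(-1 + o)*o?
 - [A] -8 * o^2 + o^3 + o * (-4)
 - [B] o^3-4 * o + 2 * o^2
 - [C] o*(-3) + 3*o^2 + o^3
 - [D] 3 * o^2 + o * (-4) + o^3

Expanding (4 + o)*(-1 + o)*o:
= 3 * o^2 + o * (-4) + o^3
D) 3 * o^2 + o * (-4) + o^3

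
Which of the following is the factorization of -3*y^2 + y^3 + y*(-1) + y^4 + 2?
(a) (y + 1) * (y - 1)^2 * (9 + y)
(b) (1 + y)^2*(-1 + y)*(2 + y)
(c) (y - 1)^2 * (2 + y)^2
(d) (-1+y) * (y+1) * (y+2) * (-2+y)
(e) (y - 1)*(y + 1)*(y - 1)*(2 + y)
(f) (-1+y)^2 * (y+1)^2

We need to factor -3*y^2 + y^3 + y*(-1) + y^4 + 2.
The factored form is (y - 1)*(y + 1)*(y - 1)*(2 + y).
e) (y - 1)*(y + 1)*(y - 1)*(2 + y)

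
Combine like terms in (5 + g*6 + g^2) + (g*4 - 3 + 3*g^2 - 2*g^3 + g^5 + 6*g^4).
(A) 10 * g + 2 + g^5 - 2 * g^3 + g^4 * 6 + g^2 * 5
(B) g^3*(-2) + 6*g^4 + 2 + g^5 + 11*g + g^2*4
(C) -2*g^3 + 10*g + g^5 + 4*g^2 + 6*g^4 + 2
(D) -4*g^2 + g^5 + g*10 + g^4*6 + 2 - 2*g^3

Adding the polynomials and combining like terms:
(5 + g*6 + g^2) + (g*4 - 3 + 3*g^2 - 2*g^3 + g^5 + 6*g^4)
= -2*g^3 + 10*g + g^5 + 4*g^2 + 6*g^4 + 2
C) -2*g^3 + 10*g + g^5 + 4*g^2 + 6*g^4 + 2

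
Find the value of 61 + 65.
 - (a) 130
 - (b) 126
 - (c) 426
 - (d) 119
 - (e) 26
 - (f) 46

61 + 65 = 126
b) 126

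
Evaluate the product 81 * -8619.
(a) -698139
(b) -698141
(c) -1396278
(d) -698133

81 * -8619 = -698139
a) -698139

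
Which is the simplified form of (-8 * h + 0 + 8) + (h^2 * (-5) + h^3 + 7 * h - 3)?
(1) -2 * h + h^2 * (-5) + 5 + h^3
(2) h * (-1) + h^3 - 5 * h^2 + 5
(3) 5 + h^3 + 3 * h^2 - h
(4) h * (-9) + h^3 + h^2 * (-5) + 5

Adding the polynomials and combining like terms:
(-8*h + 0 + 8) + (h^2*(-5) + h^3 + 7*h - 3)
= h * (-1) + h^3 - 5 * h^2 + 5
2) h * (-1) + h^3 - 5 * h^2 + 5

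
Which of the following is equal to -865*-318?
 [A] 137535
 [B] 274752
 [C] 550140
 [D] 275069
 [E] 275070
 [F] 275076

-865 * -318 = 275070
E) 275070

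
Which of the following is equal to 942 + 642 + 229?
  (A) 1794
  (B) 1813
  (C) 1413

First: 942 + 642 = 1584
Then: 1584 + 229 = 1813
B) 1813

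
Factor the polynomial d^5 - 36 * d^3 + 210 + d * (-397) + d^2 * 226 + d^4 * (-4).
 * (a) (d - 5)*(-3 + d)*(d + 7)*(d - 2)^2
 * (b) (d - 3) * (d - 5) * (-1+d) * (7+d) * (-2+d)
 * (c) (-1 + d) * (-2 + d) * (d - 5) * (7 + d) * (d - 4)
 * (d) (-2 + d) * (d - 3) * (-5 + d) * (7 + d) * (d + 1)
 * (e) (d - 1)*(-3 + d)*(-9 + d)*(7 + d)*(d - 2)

We need to factor d^5 - 36 * d^3 + 210 + d * (-397) + d^2 * 226 + d^4 * (-4).
The factored form is (d - 3) * (d - 5) * (-1+d) * (7+d) * (-2+d).
b) (d - 3) * (d - 5) * (-1+d) * (7+d) * (-2+d)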